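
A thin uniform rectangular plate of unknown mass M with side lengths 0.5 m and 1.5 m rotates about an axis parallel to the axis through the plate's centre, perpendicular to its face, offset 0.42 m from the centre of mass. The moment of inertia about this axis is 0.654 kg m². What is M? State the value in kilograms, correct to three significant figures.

1.70

I = I_cm + Md² = (1/12)M(a²+b²) + Md² = M·[0.0833333·[(0.5)² + (1.5)²] + (0.42)²] = M·0.38473.
So M = 0.654 / 0.38473 = 1.6999 kg.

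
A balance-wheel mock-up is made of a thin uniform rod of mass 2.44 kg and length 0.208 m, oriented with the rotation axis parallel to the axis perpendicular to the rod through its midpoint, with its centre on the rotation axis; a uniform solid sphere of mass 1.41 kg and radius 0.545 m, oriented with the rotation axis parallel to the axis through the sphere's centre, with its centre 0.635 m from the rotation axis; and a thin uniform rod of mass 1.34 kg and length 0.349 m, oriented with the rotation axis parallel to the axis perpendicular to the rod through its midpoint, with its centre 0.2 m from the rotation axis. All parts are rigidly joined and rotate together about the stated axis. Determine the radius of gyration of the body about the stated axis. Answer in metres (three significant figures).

Thin rod: I_cm = (1/12)ML² = (1/12)(2.44)(0.208)² = 0.008797 kg·m²; axis through the centre, so I = 0.008797 kg·m².
Solid sphere: I_cm = (2/5)MR² = (2/5)(1.41)(0.545)² = 0.16752 kg·m²; centre at d = 0.635 m, so I = I_cm + Md² gives I = 0.16752 + (1.41)(0.635)² = 0.73607 kg·m².
Thin rod: I_cm = (1/12)ML² = (1/12)(1.34)(0.349)² = 0.013601 kg·m²; centre at d = 0.2 m, so I = I_cm + Md² gives I = 0.013601 + (1.34)(0.2)² = 0.067201 kg·m².
Total I = 0.81207 kg·m²; total mass M = 5.19 kg.
k = √(I/M) = √(0.81207/5.19) = 0.39556 m.

0.396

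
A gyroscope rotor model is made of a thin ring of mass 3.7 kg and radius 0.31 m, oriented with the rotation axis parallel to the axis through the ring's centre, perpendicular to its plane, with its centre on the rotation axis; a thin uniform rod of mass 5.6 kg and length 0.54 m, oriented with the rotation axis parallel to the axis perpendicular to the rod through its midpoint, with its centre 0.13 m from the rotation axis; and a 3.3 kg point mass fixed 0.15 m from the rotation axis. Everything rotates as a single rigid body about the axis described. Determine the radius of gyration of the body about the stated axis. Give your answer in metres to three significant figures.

0.229

Thin ring: I_cm = MR² = (3.7)(0.31)² = 0.35557 kg m²; axis through the centre, so I = 0.35557 kg m².
Thin rod: I_cm = (1/12)ML² = (1/12)(5.6)(0.54)² = 0.13608 kg m²; centre at d = 0.13 m, so the parallel axis theorem gives I = 0.13608 + (5.6)(0.13)² = 0.23072 kg m².
Point mass: I_cm = 0; centre at d = 0.15 m, so the parallel axis theorem gives I = 0 + (3.3)(0.15)² = 0.07425 kg m².
Total I = 0.66054 kg m²; total mass M = 12.6 kg.
k = √(I/M) = √(0.66054/12.6) = 0.22896 m.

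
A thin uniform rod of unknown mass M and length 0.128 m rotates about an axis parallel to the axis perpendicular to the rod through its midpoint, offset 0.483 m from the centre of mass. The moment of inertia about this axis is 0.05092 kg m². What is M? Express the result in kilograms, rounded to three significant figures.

I = I_cm + Md² = (1/12)ML² + Md² = M·[0.0833333·(0.128)² + (0.483)²] = M·0.23465.
So M = 0.05092 / 0.23465 = 0.217 kg.

0.217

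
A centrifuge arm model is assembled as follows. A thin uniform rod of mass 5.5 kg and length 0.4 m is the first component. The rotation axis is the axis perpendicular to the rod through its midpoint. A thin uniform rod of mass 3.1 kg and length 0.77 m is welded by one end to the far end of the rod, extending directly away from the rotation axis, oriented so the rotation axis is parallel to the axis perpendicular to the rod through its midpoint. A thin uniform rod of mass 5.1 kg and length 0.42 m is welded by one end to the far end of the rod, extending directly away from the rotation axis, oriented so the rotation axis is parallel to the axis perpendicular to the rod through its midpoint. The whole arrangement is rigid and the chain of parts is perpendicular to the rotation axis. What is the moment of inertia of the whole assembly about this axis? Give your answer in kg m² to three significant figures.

Thin rod: I_cm = (1/12)ML² = (1/12)(5.5)(0.4)² = 0.073333 kg m²; axis through the centre, so I = 0.073333 kg m².
Thin rod: I_cm = (1/12)ML² = (1/12)(3.1)(0.77)² = 0.15317 kg m²; centre at d = 0.2 + 0.385 = 0.585 m, so I = I_cm + Md² gives I = 0.15317 + (3.1)(0.585)² = 1.2141 kg m².
Thin rod: I_cm = (1/12)ML² = (1/12)(5.1)(0.42)² = 0.07497 kg m²; centre at d = 0.2 + 0.385 + 0.385 + 0.21 = 1.18 m, so I = I_cm + Md² gives I = 0.07497 + (5.1)(1.18)² = 7.1762 kg m².
Total I = 0.073333 + 1.2141 + 7.1762 = 8.4636 kg m².

8.46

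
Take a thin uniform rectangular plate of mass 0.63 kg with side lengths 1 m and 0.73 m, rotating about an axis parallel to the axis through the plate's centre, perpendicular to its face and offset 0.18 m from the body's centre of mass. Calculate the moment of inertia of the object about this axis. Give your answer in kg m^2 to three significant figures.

0.101

I_cm = (1/12)M(a²+b²) = (1/12)(0.63)[(1)² + (0.73)²] = 0.080477 kg m^2; centre at d = 0.18 m, so the parallel axis theorem gives I = 0.080477 + (0.63)(0.18)² = 0.10089 kg m^2.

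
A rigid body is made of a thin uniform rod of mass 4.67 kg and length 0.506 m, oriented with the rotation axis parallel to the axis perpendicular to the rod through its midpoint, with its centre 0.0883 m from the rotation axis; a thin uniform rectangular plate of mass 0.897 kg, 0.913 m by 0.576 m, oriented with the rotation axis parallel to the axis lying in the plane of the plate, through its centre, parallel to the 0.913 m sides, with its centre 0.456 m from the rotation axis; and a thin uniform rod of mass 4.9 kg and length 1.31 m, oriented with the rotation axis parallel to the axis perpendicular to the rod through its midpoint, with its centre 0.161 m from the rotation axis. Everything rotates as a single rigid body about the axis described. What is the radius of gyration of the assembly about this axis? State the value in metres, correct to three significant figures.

0.335

Thin rod: I_cm = (1/12)ML² = (1/12)(4.67)(0.506)² = 0.099641 kg·m²; centre at d = 0.0883 m, so I = I_cm + Md² gives I = 0.099641 + (4.67)(0.0883)² = 0.13605 kg·m².
Rectangular plate: I_cm = (1/12)Mb² = (1/12)(0.897)(0.576)² = 0.0248 kg·m²; centre at d = 0.456 m, so I = I_cm + Md² gives I = 0.0248 + (0.897)(0.456)² = 0.21132 kg·m².
Thin rod: I_cm = (1/12)ML² = (1/12)(4.9)(1.31)² = 0.70074 kg·m²; centre at d = 0.161 m, so I = I_cm + Md² gives I = 0.70074 + (4.9)(0.161)² = 0.82775 kg·m².
Total I = 1.1751 kg·m²; total mass M = 10.467 kg.
k = √(I/M) = √(1.1751/10.467) = 0.33507 m.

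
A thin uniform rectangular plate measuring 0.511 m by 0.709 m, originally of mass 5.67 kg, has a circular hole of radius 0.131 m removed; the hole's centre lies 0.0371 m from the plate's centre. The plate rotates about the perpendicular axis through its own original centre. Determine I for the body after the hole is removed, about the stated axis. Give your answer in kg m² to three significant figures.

Unpierced body about its centre: I₀ = (1/12)M(a²+b²) = (1/12)(5.67)[(0.511)² + (0.709)²] = 0.3609 kg m².
The removed disk has mass m = M·πr²/(ab) = (5.67)·π(0.131)²/(0.511·0.709) = 0.84374 kg (same uniform areal density).
Its moment of inertia about the rotation axis (parallel-axis theorem): I_hole = (1/2)mr² + md² = (1/2)(0.84374)(0.131)² + (0.84374)(0.0371)² = 0.008401 kg m².
Treating the hole as negative mass, I = I₀ − I_hole = 0.3609 − 0.008401 = 0.3525 kg m².

0.352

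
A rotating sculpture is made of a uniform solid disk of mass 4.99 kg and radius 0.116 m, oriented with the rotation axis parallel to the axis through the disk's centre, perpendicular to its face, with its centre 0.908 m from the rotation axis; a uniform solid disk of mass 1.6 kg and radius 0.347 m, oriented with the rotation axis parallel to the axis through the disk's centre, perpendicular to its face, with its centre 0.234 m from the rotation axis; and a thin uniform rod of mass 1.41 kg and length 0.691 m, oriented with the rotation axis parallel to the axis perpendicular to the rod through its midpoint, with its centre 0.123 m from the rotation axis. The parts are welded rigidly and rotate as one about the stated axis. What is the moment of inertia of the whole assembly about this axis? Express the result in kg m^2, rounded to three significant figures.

4.41

Solid disk: I_cm = (1/2)MR² = (1/2)(4.99)(0.116)² = 0.033573 kg m^2; centre at d = 0.908 m, so I = I_cm + Md² gives I = 0.033573 + (4.99)(0.908)² = 4.1476 kg m^2.
Solid disk: I_cm = (1/2)MR² = (1/2)(1.6)(0.347)² = 0.096327 kg m^2; centre at d = 0.234 m, so I = I_cm + Md² gives I = 0.096327 + (1.6)(0.234)² = 0.18394 kg m^2.
Thin rod: I_cm = (1/12)ML² = (1/12)(1.41)(0.691)² = 0.056104 kg m^2; centre at d = 0.123 m, so I = I_cm + Md² gives I = 0.056104 + (1.41)(0.123)² = 0.077436 kg m^2.
Total I = 4.1476 + 0.18394 + 0.077436 = 4.409 kg m^2.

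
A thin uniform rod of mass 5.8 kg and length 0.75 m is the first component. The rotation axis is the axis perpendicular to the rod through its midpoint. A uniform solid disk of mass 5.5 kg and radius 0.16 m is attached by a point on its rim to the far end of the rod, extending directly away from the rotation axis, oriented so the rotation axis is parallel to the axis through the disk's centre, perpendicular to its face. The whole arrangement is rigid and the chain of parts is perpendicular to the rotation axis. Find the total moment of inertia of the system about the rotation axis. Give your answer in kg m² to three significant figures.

1.92

Thin rod: I_cm = (1/12)ML² = (1/12)(5.8)(0.75)² = 0.27187 kg m²; axis through the centre, so I = 0.27187 kg m².
Solid disk: I_cm = (1/2)MR² = (1/2)(5.5)(0.16)² = 0.0704 kg m²; centre at d = 0.375 + 0.16 = 0.535 m, so the parallel axis theorem gives I = 0.0704 + (5.5)(0.535)² = 1.6446 kg m².
Total I = 0.27187 + 1.6446 = 1.9165 kg m².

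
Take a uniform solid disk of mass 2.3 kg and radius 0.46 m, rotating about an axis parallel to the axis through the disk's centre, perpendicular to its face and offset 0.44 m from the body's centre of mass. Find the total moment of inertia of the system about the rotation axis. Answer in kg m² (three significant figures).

I_cm = (1/2)MR² = (1/2)(2.3)(0.46)² = 0.24334 kg m²; centre at d = 0.44 m, so I = I_cm + Md² gives I = 0.24334 + (2.3)(0.44)² = 0.68862 kg m².

0.689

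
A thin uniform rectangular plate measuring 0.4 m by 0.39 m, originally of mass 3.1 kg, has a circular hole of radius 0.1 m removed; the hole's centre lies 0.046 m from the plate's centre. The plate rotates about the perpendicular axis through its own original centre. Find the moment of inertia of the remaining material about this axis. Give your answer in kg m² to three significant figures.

0.0762

Unpierced body about its centre: I₀ = (1/12)M(a²+b²) = (1/12)(3.1)[(0.4)² + (0.39)²] = 0.080626 kg m².
The removed disk has mass m = M·πr²/(ab) = (3.1)·π(0.1)²/(0.4·0.39) = 0.62429 kg (same uniform areal density).
Its moment of inertia about the rotation axis (parallel-axis theorem): I_hole = (1/2)mr² + md² = (1/2)(0.62429)(0.1)² + (0.62429)(0.046)² = 0.0044425 kg m².
Treating the hole as negative mass, I = I₀ − I_hole = 0.080626 − 0.0044425 = 0.076183 kg m².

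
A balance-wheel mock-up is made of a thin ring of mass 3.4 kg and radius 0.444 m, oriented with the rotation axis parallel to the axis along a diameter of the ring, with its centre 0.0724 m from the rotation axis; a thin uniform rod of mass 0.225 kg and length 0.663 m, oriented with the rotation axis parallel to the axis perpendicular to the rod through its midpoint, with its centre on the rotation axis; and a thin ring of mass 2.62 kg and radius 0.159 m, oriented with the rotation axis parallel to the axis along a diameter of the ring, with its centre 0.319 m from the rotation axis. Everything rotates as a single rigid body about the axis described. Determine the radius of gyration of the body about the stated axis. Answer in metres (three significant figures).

0.325

Thin ring: I_cm = (1/2)MR² = (1/2)(3.4)(0.444)² = 0.33513 kg·m²; centre at d = 0.0724 m, so the parallel axis theorem gives I = 0.33513 + (3.4)(0.0724)² = 0.35295 kg·m².
Thin rod: I_cm = (1/12)ML² = (1/12)(0.225)(0.663)² = 0.0082419 kg·m²; axis through the centre, so I = 0.0082419 kg·m².
Thin ring: I_cm = (1/2)MR² = (1/2)(2.62)(0.159)² = 0.033118 kg·m²; centre at d = 0.319 m, so the parallel axis theorem gives I = 0.033118 + (2.62)(0.319)² = 0.29973 kg·m².
Total I = 0.66093 kg·m²; total mass M = 6.245 kg.
k = √(I/M) = √(0.66093/6.245) = 0.32532 m.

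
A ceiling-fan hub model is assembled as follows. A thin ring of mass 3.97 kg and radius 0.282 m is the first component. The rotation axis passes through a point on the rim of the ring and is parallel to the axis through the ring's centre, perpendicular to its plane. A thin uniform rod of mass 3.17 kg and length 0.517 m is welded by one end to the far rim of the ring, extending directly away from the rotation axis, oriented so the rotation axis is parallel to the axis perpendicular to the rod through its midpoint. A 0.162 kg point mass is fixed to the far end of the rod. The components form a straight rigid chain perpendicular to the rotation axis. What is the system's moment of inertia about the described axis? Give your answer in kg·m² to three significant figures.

Thin ring: I_cm = MR² = (3.97)(0.282)² = 0.31571 kg·m²; centre at d = 0.282 m, so the parallel axis theorem gives I = 0.31571 + (3.97)(0.282)² = 0.63142 kg·m².
Thin rod: I_cm = (1/12)ML² = (1/12)(3.17)(0.517)² = 0.070609 kg·m²; centre at d = 0.282 + 0.282 + 0.2585 = 0.8225 m, so the parallel axis theorem gives I = 0.070609 + (3.17)(0.8225)² = 2.2151 kg·m².
Point mass: I_cm = 0; centre at d = 0.282 + 0.282 + 0.2585 + 0.2585 = 1.081 m, so the parallel axis theorem gives I = 0 + (0.162)(1.081)² = 0.18931 kg·m².
Total I = 0.63142 + 2.2151 + 0.18931 = 3.0359 kg·m².

3.04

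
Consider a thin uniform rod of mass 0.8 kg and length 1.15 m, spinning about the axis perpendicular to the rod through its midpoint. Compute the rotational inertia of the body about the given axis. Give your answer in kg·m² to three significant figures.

I_cm = (1/12)ML² = (1/12)(0.8)(1.15)² = 0.088167 kg·m²; axis through the centre, so I = 0.088167 kg·m².

0.0882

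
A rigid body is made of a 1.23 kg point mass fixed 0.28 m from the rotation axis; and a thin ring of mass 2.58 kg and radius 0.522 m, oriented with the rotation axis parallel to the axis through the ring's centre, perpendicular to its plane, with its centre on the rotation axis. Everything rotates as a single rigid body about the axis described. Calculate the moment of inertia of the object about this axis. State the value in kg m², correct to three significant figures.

0.799

Point mass: I_cm = 0; centre at d = 0.28 m, so the parallel axis theorem gives I = 0 + (1.23)(0.28)² = 0.096432 kg m².
Thin ring: I_cm = MR² = (2.58)(0.522)² = 0.70301 kg m²; axis through the centre, so I = 0.70301 kg m².
Total I = 0.096432 + 0.70301 = 0.79944 kg m².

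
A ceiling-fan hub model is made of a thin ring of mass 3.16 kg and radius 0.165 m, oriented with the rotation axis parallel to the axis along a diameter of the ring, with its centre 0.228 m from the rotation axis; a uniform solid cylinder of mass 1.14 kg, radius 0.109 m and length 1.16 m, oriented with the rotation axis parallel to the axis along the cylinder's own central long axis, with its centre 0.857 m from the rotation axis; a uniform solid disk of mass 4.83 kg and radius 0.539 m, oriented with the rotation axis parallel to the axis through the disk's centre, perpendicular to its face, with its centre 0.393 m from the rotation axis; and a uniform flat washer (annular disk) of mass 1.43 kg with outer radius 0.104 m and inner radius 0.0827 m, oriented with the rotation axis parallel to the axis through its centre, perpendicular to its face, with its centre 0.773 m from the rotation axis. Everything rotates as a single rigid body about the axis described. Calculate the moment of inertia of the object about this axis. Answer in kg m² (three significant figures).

3.37

Thin ring: I_cm = (1/2)MR² = (1/2)(3.16)(0.165)² = 0.043016 kg m²; centre at d = 0.228 m, so I = I_cm + Md² gives I = 0.043016 + (3.16)(0.228)² = 0.20728 kg m².
Solid cylinder: I_cm = (1/2)MR² = (1/2)(1.14)(0.109)² = 0.0067722 kg m²; centre at d = 0.857 m, so I = I_cm + Md² gives I = 0.0067722 + (1.14)(0.857)² = 0.84404 kg m².
Solid disk: I_cm = (1/2)MR² = (1/2)(4.83)(0.539)² = 0.70161 kg m²; centre at d = 0.393 m, so I = I_cm + Md² gives I = 0.70161 + (4.83)(0.393)² = 1.4476 kg m².
Annular disk: I_cm = (1/2)M(R²+r²) = (1/2)(1.43)[(0.104)² + (0.0827)²] = 0.012624 kg m²; centre at d = 0.773 m, so I = I_cm + Md² gives I = 0.012624 + (1.43)(0.773)² = 0.86709 kg m².
Total I = 0.20728 + 0.84404 + 1.4476 + 0.86709 = 3.366 kg m².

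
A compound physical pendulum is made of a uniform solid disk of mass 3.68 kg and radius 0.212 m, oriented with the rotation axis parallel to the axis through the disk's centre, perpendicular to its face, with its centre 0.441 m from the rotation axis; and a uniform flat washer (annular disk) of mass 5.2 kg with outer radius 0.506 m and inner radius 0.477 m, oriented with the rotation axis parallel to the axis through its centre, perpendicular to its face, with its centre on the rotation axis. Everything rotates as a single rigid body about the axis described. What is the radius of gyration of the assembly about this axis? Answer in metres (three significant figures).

Solid disk: I_cm = (1/2)MR² = (1/2)(3.68)(0.212)² = 0.082697 kg m^2; centre at d = 0.441 m, so the parallel axis theorem gives I = 0.082697 + (3.68)(0.441)² = 0.79839 kg m^2.
Annular disk: I_cm = (1/2)M(R²+r²) = (1/2)(5.2)[(0.506)² + (0.477)²] = 1.2573 kg m^2; axis through the centre, so I = 1.2573 kg m^2.
Total I = 2.0557 kg m^2; total mass M = 8.88 kg.
k = √(I/M) = √(2.0557/8.88) = 0.48114 m.

0.481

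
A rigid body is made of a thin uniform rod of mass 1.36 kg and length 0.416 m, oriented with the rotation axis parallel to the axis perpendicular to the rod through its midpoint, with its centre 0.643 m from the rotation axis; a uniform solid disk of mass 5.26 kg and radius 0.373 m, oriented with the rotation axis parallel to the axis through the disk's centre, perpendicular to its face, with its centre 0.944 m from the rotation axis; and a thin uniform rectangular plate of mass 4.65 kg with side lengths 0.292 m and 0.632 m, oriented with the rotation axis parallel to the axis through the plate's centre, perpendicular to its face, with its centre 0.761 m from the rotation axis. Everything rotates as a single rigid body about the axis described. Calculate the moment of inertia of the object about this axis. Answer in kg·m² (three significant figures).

8.52

Thin rod: I_cm = (1/12)ML² = (1/12)(1.36)(0.416)² = 0.019613 kg·m²; centre at d = 0.643 m, so the parallel axis theorem gives I = 0.019613 + (1.36)(0.643)² = 0.5819 kg·m².
Solid disk: I_cm = (1/2)MR² = (1/2)(5.26)(0.373)² = 0.36591 kg·m²; centre at d = 0.944 m, so the parallel axis theorem gives I = 0.36591 + (5.26)(0.944)² = 5.0533 kg·m².
Rectangular plate: I_cm = (1/12)M(a²+b²) = (1/12)(4.65)[(0.292)² + (0.632)²] = 0.18782 kg·m²; centre at d = 0.761 m, so the parallel axis theorem gives I = 0.18782 + (4.65)(0.761)² = 2.8807 kg·m².
Total I = 0.5819 + 5.0533 + 2.8807 = 8.5159 kg·m².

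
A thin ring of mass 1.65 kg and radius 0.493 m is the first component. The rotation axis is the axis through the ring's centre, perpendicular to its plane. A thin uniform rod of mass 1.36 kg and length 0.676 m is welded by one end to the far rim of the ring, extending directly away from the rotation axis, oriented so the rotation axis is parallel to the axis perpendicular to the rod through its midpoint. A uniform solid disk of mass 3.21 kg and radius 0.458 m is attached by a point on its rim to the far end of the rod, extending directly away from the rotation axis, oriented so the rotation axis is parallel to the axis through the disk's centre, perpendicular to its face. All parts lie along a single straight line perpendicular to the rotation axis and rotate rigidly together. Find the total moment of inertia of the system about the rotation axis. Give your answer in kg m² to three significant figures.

Thin ring: I_cm = MR² = (1.65)(0.493)² = 0.40103 kg m²; axis through the centre, so I = 0.40103 kg m².
Thin rod: I_cm = (1/12)ML² = (1/12)(1.36)(0.676)² = 0.051791 kg m²; centre at d = 0.493 + 0.338 = 0.831 m, so I = I_cm + Md² gives I = 0.051791 + (1.36)(0.831)² = 0.99095 kg m².
Solid disk: I_cm = (1/2)MR² = (1/2)(3.21)(0.458)² = 0.33667 kg m²; centre at d = 0.493 + 0.338 + 0.338 + 0.458 = 1.627 m, so I = I_cm + Md² gives I = 0.33667 + (3.21)(1.627)² = 8.834 kg m².
Total I = 0.40103 + 0.99095 + 8.834 = 10.226 kg m².

10.2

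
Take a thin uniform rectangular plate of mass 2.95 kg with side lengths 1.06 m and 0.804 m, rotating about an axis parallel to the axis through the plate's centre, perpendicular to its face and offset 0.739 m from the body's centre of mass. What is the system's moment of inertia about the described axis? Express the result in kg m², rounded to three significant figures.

I_cm = (1/12)M(a²+b²) = (1/12)(2.95)[(1.06)² + (0.804)²] = 0.43513 kg m²; centre at d = 0.739 m, so the parallel axis theorem gives I = 0.43513 + (2.95)(0.739)² = 2.0462 kg m².

2.05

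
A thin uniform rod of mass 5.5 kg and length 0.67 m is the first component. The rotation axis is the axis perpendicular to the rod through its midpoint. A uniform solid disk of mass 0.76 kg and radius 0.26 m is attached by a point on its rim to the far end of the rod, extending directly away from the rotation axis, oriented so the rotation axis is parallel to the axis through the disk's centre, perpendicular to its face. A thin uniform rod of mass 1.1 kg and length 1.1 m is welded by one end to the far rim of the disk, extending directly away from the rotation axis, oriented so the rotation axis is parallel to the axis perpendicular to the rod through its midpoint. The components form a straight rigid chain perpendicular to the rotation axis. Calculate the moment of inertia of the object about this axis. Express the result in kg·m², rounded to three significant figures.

Thin rod: I_cm = (1/12)ML² = (1/12)(5.5)(0.67)² = 0.20575 kg·m²; axis through the centre, so I = 0.20575 kg·m².
Solid disk: I_cm = (1/2)MR² = (1/2)(0.76)(0.26)² = 0.025688 kg·m²; centre at d = 0.335 + 0.26 = 0.595 m, so I = I_cm + Md² gives I = 0.025688 + (0.76)(0.595)² = 0.29475 kg·m².
Thin rod: I_cm = (1/12)ML² = (1/12)(1.1)(1.1)² = 0.11092 kg·m²; centre at d = 0.335 + 0.26 + 0.26 + 0.55 = 1.405 m, so I = I_cm + Md² gives I = 0.11092 + (1.1)(1.405)² = 2.2823 kg·m².
Total I = 0.20575 + 0.29475 + 2.2823 = 2.7828 kg·m².

2.78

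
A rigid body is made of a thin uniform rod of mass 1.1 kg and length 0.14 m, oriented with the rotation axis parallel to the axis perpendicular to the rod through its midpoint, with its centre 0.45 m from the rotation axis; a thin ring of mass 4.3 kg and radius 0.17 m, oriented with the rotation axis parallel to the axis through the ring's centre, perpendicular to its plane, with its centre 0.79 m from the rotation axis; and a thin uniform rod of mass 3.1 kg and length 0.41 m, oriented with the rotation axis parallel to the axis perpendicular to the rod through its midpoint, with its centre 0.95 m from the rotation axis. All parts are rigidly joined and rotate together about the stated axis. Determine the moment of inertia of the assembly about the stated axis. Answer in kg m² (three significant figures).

Thin rod: I_cm = (1/12)ML² = (1/12)(1.1)(0.14)² = 0.0017967 kg m²; centre at d = 0.45 m, so the parallel axis theorem gives I = 0.0017967 + (1.1)(0.45)² = 0.22455 kg m².
Thin ring: I_cm = MR² = (4.3)(0.17)² = 0.12427 kg m²; centre at d = 0.79 m, so the parallel axis theorem gives I = 0.12427 + (4.3)(0.79)² = 2.8079 kg m².
Thin rod: I_cm = (1/12)ML² = (1/12)(3.1)(0.41)² = 0.043426 kg m²; centre at d = 0.95 m, so the parallel axis theorem gives I = 0.043426 + (3.1)(0.95)² = 2.8412 kg m².
Total I = 0.22455 + 2.8079 + 2.8412 = 5.8736 kg m².

5.87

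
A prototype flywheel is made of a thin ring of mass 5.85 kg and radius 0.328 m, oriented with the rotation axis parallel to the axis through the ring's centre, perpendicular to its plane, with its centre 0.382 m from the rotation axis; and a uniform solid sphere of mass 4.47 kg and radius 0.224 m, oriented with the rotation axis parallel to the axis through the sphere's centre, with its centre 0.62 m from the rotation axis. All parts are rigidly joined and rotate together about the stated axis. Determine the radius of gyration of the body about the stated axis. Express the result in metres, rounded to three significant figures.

Thin ring: I_cm = MR² = (5.85)(0.328)² = 0.62937 kg m²; centre at d = 0.382 m, so the parallel axis theorem gives I = 0.62937 + (5.85)(0.382)² = 1.483 kg m².
Solid sphere: I_cm = (2/5)MR² = (2/5)(4.47)(0.224)² = 0.089715 kg m²; centre at d = 0.62 m, so the parallel axis theorem gives I = 0.089715 + (4.47)(0.62)² = 1.808 kg m².
Total I = 3.291 kg m²; total mass M = 10.32 kg.
k = √(I/M) = √(3.291/10.32) = 0.56471 m.

0.565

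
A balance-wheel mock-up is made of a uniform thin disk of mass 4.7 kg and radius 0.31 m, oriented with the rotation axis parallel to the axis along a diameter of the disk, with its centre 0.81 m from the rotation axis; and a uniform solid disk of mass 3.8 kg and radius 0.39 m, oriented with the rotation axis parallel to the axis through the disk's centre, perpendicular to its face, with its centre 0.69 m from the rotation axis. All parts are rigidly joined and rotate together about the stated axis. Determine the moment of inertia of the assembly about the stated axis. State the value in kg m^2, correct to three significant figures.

5.29

Thin disk: I_cm = (1/4)MR² = (1/4)(4.7)(0.31)² = 0.11292 kg m^2; centre at d = 0.81 m, so I = I_cm + Md² gives I = 0.11292 + (4.7)(0.81)² = 3.1966 kg m^2.
Solid disk: I_cm = (1/2)MR² = (1/2)(3.8)(0.39)² = 0.28899 kg m^2; centre at d = 0.69 m, so I = I_cm + Md² gives I = 0.28899 + (3.8)(0.69)² = 2.0982 kg m^2.
Total I = 3.1966 + 2.0982 = 5.2948 kg m^2.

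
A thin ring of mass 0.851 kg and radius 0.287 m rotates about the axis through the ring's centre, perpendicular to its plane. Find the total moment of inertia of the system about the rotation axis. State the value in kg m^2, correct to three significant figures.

I_cm = MR² = (0.851)(0.287)² = 0.070096 kg m^2; axis through the centre, so I = 0.070096 kg m^2.

0.0701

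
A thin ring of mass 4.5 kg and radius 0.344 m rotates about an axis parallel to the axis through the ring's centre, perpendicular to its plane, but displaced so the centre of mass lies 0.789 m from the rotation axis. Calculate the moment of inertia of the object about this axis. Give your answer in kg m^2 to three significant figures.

I_cm = MR² = (4.5)(0.344)² = 0.53251 kg m^2; centre at d = 0.789 m, so I = I_cm + Md² gives I = 0.53251 + (4.5)(0.789)² = 3.3339 kg m^2.

3.33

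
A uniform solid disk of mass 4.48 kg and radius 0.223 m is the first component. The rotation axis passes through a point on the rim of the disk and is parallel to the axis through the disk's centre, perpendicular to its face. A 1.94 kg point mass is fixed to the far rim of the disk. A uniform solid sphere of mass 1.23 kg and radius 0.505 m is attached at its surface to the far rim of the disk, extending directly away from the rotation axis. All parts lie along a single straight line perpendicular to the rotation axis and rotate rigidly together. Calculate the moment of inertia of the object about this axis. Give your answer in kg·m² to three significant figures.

1.96

Solid disk: I_cm = (1/2)MR² = (1/2)(4.48)(0.223)² = 0.11139 kg·m²; centre at d = 0.223 m, so the parallel axis theorem gives I = 0.11139 + (4.48)(0.223)² = 0.33418 kg·m².
Point mass: I_cm = 0; centre at d = 0.223 + 0.223 = 0.446 m, so the parallel axis theorem gives I = 0 + (1.94)(0.446)² = 0.3859 kg·m².
Solid sphere: I_cm = (2/5)MR² = (2/5)(1.23)(0.505)² = 0.12547 kg·m²; centre at d = 0.223 + 0.223 + 0.505 = 0.951 m, so the parallel axis theorem gives I = 0.12547 + (1.23)(0.951)² = 1.2379 kg·m².
Total I = 0.33418 + 0.3859 + 1.2379 = 1.958 kg·m².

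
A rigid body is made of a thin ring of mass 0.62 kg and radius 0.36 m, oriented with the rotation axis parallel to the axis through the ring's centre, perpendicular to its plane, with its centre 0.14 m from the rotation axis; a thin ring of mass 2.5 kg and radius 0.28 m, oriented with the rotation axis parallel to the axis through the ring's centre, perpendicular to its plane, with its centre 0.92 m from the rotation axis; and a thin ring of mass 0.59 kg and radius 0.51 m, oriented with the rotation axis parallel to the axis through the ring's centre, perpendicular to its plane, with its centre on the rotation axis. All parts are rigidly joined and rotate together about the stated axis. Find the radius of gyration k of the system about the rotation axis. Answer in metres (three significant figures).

0.830

Thin ring: I_cm = MR² = (0.62)(0.36)² = 0.080352 kg·m²; centre at d = 0.14 m, so the parallel axis theorem gives I = 0.080352 + (0.62)(0.14)² = 0.092504 kg·m².
Thin ring: I_cm = MR² = (2.5)(0.28)² = 0.196 kg·m²; centre at d = 0.92 m, so the parallel axis theorem gives I = 0.196 + (2.5)(0.92)² = 2.312 kg·m².
Thin ring: I_cm = MR² = (0.59)(0.51)² = 0.15346 kg·m²; axis through the centre, so I = 0.15346 kg·m².
Total I = 2.558 kg·m²; total mass M = 3.71 kg.
k = √(I/M) = √(2.558/3.71) = 0.83035 m.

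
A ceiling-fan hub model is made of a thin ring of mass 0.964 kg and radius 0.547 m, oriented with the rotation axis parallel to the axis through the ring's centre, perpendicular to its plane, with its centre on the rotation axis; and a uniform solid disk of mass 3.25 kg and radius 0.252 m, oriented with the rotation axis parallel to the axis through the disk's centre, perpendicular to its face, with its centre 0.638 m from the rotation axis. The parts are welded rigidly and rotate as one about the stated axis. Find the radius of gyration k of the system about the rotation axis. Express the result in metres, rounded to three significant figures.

Thin ring: I_cm = MR² = (0.964)(0.547)² = 0.28844 kg·m²; axis through the centre, so I = 0.28844 kg·m².
Solid disk: I_cm = (1/2)MR² = (1/2)(3.25)(0.252)² = 0.10319 kg·m²; centre at d = 0.638 m, so the parallel axis theorem gives I = 0.10319 + (3.25)(0.638)² = 1.4261 kg·m².
Total I = 1.7145 kg·m²; total mass M = 4.214 kg.
k = √(I/M) = √(1.7145/4.214) = 0.63786 m.

0.638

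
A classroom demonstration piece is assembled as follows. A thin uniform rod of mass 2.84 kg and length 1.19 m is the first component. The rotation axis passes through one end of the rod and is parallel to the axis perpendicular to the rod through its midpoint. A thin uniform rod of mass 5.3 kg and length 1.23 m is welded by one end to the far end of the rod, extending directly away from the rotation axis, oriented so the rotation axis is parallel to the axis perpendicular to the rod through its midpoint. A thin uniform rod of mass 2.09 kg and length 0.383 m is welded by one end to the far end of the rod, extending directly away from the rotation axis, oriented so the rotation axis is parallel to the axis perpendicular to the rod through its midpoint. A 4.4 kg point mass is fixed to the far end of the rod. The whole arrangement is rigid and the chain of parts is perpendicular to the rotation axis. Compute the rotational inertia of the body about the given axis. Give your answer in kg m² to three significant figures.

68.1

Thin rod: I_cm = (1/12)ML² = (1/12)(2.84)(1.19)² = 0.33514 kg m²; centre at d = 0.595 m, so I = I_cm + Md² gives I = 0.33514 + (2.84)(0.595)² = 1.3406 kg m².
Thin rod: I_cm = (1/12)ML² = (1/12)(5.3)(1.23)² = 0.6682 kg m²; centre at d = 0.595 + 0.595 + 0.615 = 1.805 m, so I = I_cm + Md² gives I = 0.6682 + (5.3)(1.805)² = 17.936 kg m².
Thin rod: I_cm = (1/12)ML² = (1/12)(2.09)(0.383)² = 0.025548 kg m²; centre at d = 0.595 + 0.595 + 0.615 + 0.615 + 0.1915 = 2.6115 m, so I = I_cm + Md² gives I = 0.025548 + (2.09)(2.6115)² = 14.279 kg m².
Point mass: I_cm = 0; centre at d = 0.595 + 0.595 + 0.615 + 0.615 + 0.1915 + 0.1915 = 2.803 m, so I = I_cm + Md² gives I = 0 + (4.4)(2.803)² = 34.57 kg m².
Total I = 1.3406 + 17.936 + 14.279 + 34.57 = 68.125 kg m².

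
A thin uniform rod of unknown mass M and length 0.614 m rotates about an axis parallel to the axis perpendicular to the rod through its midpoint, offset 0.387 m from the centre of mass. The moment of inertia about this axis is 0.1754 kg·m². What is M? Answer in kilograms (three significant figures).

I = I_cm + Md² = (1/12)ML² + Md² = M·[0.0833333·(0.614)² + (0.387)²] = M·0.18119.
So M = 0.1754 / 0.18119 = 0.96807 kg.

0.968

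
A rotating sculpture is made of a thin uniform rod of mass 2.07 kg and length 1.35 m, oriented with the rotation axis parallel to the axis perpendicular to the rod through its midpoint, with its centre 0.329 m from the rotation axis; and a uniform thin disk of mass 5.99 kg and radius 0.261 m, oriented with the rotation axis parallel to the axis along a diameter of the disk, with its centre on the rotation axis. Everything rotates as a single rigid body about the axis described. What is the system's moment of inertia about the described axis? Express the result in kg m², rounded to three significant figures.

0.640

Thin rod: I_cm = (1/12)ML² = (1/12)(2.07)(1.35)² = 0.31438 kg m²; centre at d = 0.329 m, so the parallel axis theorem gives I = 0.31438 + (2.07)(0.329)² = 0.53844 kg m².
Thin disk: I_cm = (1/4)MR² = (1/4)(5.99)(0.261)² = 0.10201 kg m²; axis through the centre, so I = 0.10201 kg m².
Total I = 0.53844 + 0.10201 = 0.64045 kg m².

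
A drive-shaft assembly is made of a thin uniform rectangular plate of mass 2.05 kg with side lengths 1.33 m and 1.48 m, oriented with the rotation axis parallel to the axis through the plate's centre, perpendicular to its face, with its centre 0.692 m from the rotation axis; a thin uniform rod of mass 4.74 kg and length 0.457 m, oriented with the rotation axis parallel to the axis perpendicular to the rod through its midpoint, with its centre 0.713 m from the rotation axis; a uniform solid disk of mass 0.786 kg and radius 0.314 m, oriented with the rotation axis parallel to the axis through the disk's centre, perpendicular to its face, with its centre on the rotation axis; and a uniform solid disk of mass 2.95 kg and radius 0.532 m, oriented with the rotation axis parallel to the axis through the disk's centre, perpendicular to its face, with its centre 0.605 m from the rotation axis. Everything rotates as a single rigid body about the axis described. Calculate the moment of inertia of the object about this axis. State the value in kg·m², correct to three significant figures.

5.69

Rectangular plate: I_cm = (1/12)M(a²+b²) = (1/12)(2.05)[(1.33)² + (1.48)²] = 0.67638 kg·m²; centre at d = 0.692 m, so the parallel axis theorem gives I = 0.67638 + (2.05)(0.692)² = 1.6581 kg·m².
Thin rod: I_cm = (1/12)ML² = (1/12)(4.74)(0.457)² = 0.082495 kg·m²; centre at d = 0.713 m, so the parallel axis theorem gives I = 0.082495 + (4.74)(0.713)² = 2.4922 kg·m².
Solid disk: I_cm = (1/2)MR² = (1/2)(0.786)(0.314)² = 0.038748 kg·m²; axis through the centre, so I = 0.038748 kg·m².
Solid disk: I_cm = (1/2)MR² = (1/2)(2.95)(0.532)² = 0.41746 kg·m²; centre at d = 0.605 m, so the parallel axis theorem gives I = 0.41746 + (2.95)(0.605)² = 1.4972 kg·m².
Total I = 1.6581 + 2.4922 + 0.038748 + 1.4972 = 5.6862 kg·m².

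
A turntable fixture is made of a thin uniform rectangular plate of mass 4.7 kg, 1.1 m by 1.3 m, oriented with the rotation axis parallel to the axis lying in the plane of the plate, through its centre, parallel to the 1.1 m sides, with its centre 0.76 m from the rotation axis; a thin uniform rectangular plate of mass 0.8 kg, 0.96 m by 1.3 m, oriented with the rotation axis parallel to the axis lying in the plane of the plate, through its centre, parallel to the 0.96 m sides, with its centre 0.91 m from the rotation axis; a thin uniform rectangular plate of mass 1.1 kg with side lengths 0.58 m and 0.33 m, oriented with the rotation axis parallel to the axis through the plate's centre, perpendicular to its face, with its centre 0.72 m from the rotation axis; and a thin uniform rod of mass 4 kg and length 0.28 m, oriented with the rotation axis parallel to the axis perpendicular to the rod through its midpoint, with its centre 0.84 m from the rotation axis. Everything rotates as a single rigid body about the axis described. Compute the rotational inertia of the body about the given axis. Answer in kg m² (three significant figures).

7.61

Rectangular plate: I_cm = (1/12)Mb² = (1/12)(4.7)(1.3)² = 0.66192 kg m²; centre at d = 0.76 m, so I = I_cm + Md² gives I = 0.66192 + (4.7)(0.76)² = 3.3766 kg m².
Rectangular plate: I_cm = (1/12)Mb² = (1/12)(0.8)(1.3)² = 0.11267 kg m²; centre at d = 0.91 m, so I = I_cm + Md² gives I = 0.11267 + (0.8)(0.91)² = 0.77515 kg m².
Rectangular plate: I_cm = (1/12)M(a²+b²) = (1/12)(1.1)[(0.58)² + (0.33)²] = 0.040819 kg m²; centre at d = 0.72 m, so I = I_cm + Md² gives I = 0.040819 + (1.1)(0.72)² = 0.61106 kg m².
Thin rod: I_cm = (1/12)ML² = (1/12)(4)(0.28)² = 0.026133 kg m²; centre at d = 0.84 m, so I = I_cm + Md² gives I = 0.026133 + (4)(0.84)² = 2.8485 kg m².
Total I = 3.3766 + 0.77515 + 0.61106 + 2.8485 = 7.6114 kg m².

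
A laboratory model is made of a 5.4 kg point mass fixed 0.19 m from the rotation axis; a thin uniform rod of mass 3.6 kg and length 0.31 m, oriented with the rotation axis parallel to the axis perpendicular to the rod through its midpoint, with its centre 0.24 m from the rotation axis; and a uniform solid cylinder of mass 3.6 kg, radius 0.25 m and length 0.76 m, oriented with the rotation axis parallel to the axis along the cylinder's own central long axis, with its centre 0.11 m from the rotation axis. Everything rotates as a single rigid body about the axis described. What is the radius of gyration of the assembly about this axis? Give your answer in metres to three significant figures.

Point mass: I_cm = 0; centre at d = 0.19 m, so I = I_cm + Md² gives I = 0 + (5.4)(0.19)² = 0.19494 kg m^2.
Thin rod: I_cm = (1/12)ML² = (1/12)(3.6)(0.31)² = 0.02883 kg m^2; centre at d = 0.24 m, so I = I_cm + Md² gives I = 0.02883 + (3.6)(0.24)² = 0.23619 kg m^2.
Solid cylinder: I_cm = (1/2)MR² = (1/2)(3.6)(0.25)² = 0.1125 kg m^2; centre at d = 0.11 m, so I = I_cm + Md² gives I = 0.1125 + (3.6)(0.11)² = 0.15606 kg m^2.
Total I = 0.58719 kg m^2; total mass M = 12.6 kg.
k = √(I/M) = √(0.58719/12.6) = 0.21588 m.

0.216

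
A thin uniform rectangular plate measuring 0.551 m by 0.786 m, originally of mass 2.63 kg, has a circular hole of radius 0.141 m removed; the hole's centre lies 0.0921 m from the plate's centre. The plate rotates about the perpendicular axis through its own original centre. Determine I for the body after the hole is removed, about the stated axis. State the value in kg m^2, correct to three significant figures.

Unpierced body about its centre: I₀ = (1/12)M(a²+b²) = (1/12)(2.63)[(0.551)² + (0.786)²] = 0.20194 kg m^2.
The removed disk has mass m = M·πr²/(ab) = (2.63)·π(0.141)²/(0.551·0.786) = 0.37929 kg (same uniform areal density).
Its moment of inertia about the rotation axis (parallel-axis theorem): I_hole = (1/2)mr² + md² = (1/2)(0.37929)(0.141)² + (0.37929)(0.0921)² = 0.0069876 kg m^2.
Treating the hole as negative mass, I = I₀ − I_hole = 0.20194 − 0.0069876 = 0.19495 kg m^2.

0.195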